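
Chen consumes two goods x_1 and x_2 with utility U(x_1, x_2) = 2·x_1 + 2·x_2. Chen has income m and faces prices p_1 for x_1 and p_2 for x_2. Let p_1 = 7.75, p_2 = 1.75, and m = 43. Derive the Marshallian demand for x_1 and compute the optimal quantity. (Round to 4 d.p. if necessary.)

Linear utility — the consumer picks whichever good has higher MU/price: 2/7.75 = 0.2581 vs 2/1.75 = 1.1429.
x_2 gives more utility per dollar, so spend all income on x_2: x_2* = m/p_2, x_1* = 0.
Numerically: x_1* = 0, x_2* = 24.5714.

x_1* = 0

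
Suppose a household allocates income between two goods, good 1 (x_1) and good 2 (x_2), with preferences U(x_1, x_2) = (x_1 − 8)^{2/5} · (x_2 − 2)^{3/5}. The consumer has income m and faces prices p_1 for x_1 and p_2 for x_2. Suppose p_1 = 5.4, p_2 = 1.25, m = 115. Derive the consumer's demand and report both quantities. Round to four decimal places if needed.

Discretionary income = 115 − 8·5.4 − 2·1.25 = 69.3; x_1* = 8 + 0.4·69.3/5.4 = 13.1333; x_2* = 2 + 0.6·69.3/1.25 = 35.264.

x_1* = 13.1333, x_2* = 35.264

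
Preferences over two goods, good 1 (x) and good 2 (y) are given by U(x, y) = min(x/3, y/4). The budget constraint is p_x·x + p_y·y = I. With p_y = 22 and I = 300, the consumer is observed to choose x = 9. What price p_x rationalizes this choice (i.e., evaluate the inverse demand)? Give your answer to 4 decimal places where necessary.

With perfect complements, no substitution: consume in ratio x:y = 3:4.
Budget: p_x·x + p_y·(4/3)·x = I, so (3·p_x + 4·p_y)·x = 3·I.
Demand: x*(p_x,p_y,I) = 3·I/(3·p_x + 4·p_y), y* = 4·I/(3·p_x + 4·p_y).
Set x* = 9 in the demand function and solve for p_x: p_x = 4.

p_x = 4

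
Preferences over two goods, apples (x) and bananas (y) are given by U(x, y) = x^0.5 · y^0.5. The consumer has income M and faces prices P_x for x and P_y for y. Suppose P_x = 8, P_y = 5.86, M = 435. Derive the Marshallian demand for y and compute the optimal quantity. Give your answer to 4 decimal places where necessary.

The MRS is y/x. Set MRS = P_x/P_y.
So 0.5·P_y·y = 0.5·P_x·x; combined with the budget, a share 0.5 of income goes to x.
Demand: x*(P_x,P_y,M) = 0.5·M/P_x and y* = 0.5·M/P_y.
At P_x=8, P_y=5.86, M=435: y* = 0.5·435/5.86 = 37.116.

y* = 37.116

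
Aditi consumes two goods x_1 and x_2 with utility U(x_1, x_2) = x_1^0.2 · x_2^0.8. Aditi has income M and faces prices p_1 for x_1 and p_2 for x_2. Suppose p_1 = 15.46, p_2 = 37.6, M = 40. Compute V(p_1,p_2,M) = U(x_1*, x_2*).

At p_1=15.46, p_2=37.6, M=40: x_1* = 0.2·40/15.46 = 0.5175, x_2* = 0.8511.
Utility at the optimum: U(0.5175, 0.8511) = 0.7705.

V = 0.7705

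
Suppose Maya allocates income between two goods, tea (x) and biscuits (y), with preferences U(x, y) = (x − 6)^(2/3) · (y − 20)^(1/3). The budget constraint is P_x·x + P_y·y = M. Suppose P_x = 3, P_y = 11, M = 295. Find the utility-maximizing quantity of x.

x* = 18.6667

This is Cobb-Douglas in (x−6, y−20): tangency gives 2/3·P_y·(y−20) = 1/3·P_x·(x−6).
After buying the subsistence bundle (6, 20), a share 2/3 of the remaining income goes to x: x* = 6 + 2/3·(M − 6P_x − 20P_y)/P_x.
Discretionary income = 295 − 6·3 − 20·11 = 57; x* = 6 + 2/3·57/3 = 18.6667.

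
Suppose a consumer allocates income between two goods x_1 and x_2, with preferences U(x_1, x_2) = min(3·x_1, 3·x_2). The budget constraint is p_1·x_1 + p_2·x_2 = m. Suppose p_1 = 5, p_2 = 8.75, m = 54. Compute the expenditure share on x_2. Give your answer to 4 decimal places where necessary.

share on x_2 = 0.6364

With perfect complements, no substitution: consume in ratio x_1:x_2 = 3:3.
Budget: p_1·x_1 + p_2·x_1 = m, so (3·p_1 + 3·p_2)·x_1 = 3·m.
Demand: x_1*(p_1,p_2,m) = 3·m/(3·p_1 + 3·p_2), x_2* = 3·m/(3·p_1 + 3·p_2).
Here 3·5 + 3·8.75 = 41.25, giving x_1* = 3.9273 and x_2* = 3.9273.
Expenditure on x_2: 8.75·3.9273 = 34.3636; share = 0.6364.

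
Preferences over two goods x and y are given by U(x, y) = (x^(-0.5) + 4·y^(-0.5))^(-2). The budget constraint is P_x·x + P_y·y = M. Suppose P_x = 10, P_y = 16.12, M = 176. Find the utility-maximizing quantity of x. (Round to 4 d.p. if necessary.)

From the CES first-order condition, (1/4)·(y/x)^(1.5) = P_x/P_y.
Solve for the ratio: y/x = [4·P_x/P_y]^(2/3).
With the ratio pinned down, the budget gives x* = M/(P_x + P_y·(y/x)) and y* = (y/x)·x*.
Numerically y/x = 1.832863, so x* = 176/(10 + 16.12·1.832863) = 4.4505.

x* = 4.4505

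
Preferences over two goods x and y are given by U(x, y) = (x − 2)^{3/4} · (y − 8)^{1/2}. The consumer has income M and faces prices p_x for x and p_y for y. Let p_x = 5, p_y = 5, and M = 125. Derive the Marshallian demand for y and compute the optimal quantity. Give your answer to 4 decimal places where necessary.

After buying the subsistence bundle (2, 8), a share 0.6 of the remaining income goes to x: x* = 2 + 0.6·(M − 2p_x − 8p_y)/p_x.
Discretionary income = 125 − 2·5 − 8·5 = 75; y* = 8 + 0.4·75/5 = 14.

y* = 14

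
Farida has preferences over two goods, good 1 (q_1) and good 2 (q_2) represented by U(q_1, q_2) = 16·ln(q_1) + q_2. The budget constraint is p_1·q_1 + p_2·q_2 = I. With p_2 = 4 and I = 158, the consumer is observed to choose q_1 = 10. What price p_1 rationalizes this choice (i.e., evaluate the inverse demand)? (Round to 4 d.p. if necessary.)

MU_q_1 = 16/q_1, MU_q_2 = 1. Tangency: 16/q_1 = p_1/p_2.
So q_1*(p_1,p_2) = 16·p_2/p_1, independent of income; and q_2* = (I − 16·p_2)/p_2.
Set q_1* = 10 in the demand function and solve for p_1: p_1 = 6.4.

p_1 = 6.4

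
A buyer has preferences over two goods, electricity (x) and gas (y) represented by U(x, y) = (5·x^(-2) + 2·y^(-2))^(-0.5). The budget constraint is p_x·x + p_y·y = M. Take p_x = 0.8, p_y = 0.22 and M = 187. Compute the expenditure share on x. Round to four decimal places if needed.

share on x = 0.7624

From the CES first-order condition, (5/2)·(y/x)^(3) = p_x/p_y.
Hence y/x = ((2/5)·p_x/p_y)^(1/(3)), i.e. raised to the 1/3 power.
Substitute y = (y/x)·x into the budget: x* = M/(p_x + p_y·(y/x)).
Numerically y/x = 1.133033, so x* = 187/(0.8 + 0.22·1.133033) = 178.2196 and y* = 1.133033·178.2196 = 201.9287.
Expenditure on x: 0.8·178.2196 = 142.5757; share = 0.7624.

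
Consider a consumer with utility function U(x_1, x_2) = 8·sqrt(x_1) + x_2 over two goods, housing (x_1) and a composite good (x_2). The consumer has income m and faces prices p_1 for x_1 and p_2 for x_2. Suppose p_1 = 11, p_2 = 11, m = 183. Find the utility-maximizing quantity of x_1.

Utility is quasi-linear in x_2; the FOC for x_1 is 4/√x_1 = p_1/p_2.
Thus x_1* = (4·p_2/p_1)² — independent of m — with the rest of income spent on x_2.
Plugging in: x_1* = (4·11/11)² = 16.

x_1* = 16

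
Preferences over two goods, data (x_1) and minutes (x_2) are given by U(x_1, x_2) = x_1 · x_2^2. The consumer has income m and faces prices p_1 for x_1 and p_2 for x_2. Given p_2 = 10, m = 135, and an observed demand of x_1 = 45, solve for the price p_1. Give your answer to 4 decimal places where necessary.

The MRS is (1/2)·x_2/x_1. Set MRS = p_1/p_2.
So p_2·x_2 = 2·p_1·x_1; combined with the budget, a share 1/3 of income goes to x_1.
Demand: x_1*(p_1,p_2,m) = 1/3·m/p_1 and x_2* = 2/3·m/p_2.
Set x_1* = 45 in the demand function and solve for p_1: p_1 = 1.

p_1 = 1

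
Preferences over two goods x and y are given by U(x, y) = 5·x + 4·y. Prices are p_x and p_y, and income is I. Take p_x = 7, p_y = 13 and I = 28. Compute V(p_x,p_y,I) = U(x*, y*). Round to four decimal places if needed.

V = 20

Linear utility — the consumer picks whichever good has higher MU/price: 5/7 = 0.7143 vs 4/13 = 0.3077.
x gives more utility per dollar, so spend all income on x: x* = I/p_x, y* = 0.
Numerically: x* = 4, y* = 0.
Utility at the optimum: U(4, 0) = 20.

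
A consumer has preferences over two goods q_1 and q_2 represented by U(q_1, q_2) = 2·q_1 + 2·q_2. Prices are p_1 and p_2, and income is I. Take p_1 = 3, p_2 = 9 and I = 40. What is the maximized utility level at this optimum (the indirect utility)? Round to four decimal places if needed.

q_1 gives more utility per dollar, so spend all income on q_1: q_1* = I/p_1, q_2* = 0.
Numerically: q_1* = 13.3333, q_2* = 0.
Utility at the optimum: U(13.3333, 0) = 26.6667.

V = 26.6667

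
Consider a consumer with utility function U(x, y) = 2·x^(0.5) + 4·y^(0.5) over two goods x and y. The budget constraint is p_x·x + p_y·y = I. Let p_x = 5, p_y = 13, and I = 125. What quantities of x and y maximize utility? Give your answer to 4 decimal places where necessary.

MRS = MU_x/MU_y = (1/2)·(y/x)^(0.5). Set equal to p_x/p_y.
Hence y/x = (2·p_x/p_y)^(1/(0.5)), i.e. raised to the 2 power.
Substitute y = (y/x)·x into the budget: x* = I/(p_x + p_y·(y/x)).
Numerically y/x = 0.591716, so x* = 125/(5 + 13·0.591716) = 9.8485 and y* = 0.591716·9.8485 = 5.8275.

x* = 9.8485, y* = 5.8275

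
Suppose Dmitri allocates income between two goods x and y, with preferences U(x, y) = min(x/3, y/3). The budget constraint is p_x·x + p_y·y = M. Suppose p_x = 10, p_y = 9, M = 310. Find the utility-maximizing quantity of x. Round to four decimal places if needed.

Here 3·10 + 3·9 = 57, giving x* = 16.3158.

x* = 16.3158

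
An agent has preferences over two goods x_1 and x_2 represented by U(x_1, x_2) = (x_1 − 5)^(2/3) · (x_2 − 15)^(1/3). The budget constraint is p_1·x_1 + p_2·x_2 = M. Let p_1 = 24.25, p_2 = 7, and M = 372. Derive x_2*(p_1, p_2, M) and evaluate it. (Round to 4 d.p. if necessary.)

Let x_1' = x_1−5, x_2' = x_2−15. MRS = 2·x_2'/x_1' = p_1/p_2.
After buying the subsistence bundle (5, 15), a share 2/3 of the remaining income goes to x_1: x_1* = 5 + 2/3·(M − 5p_1 − 15p_2)/p_1.
Discretionary income = 372 − 5·24.25 − 15·7 = 145.75; x_2* = 15 + 1/3·145.75/7 = 21.9405.

x_2* = 21.9405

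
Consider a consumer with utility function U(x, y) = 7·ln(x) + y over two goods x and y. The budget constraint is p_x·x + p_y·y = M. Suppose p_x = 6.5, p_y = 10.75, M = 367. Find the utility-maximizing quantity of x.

MU_x = 7/x, MU_y = 1. Tangency: 7/x = p_x/p_y.
So x*(p_x,p_y) = 7·p_y/p_x, independent of income; and y* = (M − 7·p_y)/p_y.
At the given prices: x* = 7·10.75/6.5 = 11.5769.

x* = 11.5769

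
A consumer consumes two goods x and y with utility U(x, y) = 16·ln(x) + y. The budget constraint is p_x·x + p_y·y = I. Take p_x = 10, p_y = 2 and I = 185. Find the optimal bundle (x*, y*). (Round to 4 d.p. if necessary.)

MU_x = 16/x, MU_y = 1. Tangency: 16/x = p_x/p_y.
So x*(p_x,p_y) = 16·p_y/p_x, independent of income; and y* = (I − 16·p_y)/p_y.
At the given prices: x* = 16·2/10 = 3.2, and y* = 76.5.

x* = 3.2, y* = 76.5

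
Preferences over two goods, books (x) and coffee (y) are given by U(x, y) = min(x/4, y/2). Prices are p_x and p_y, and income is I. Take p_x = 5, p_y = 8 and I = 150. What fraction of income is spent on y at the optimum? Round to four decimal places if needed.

Demand: x*(p_x,p_y,I) = 4·I/(4·p_x + 2·p_y), y* = 2·I/(4·p_x + 2·p_y).
Here 4·5 + 2·8 = 36, giving x* = 16.6667 and y* = 8.3333.
Expenditure on y: 8·8.3333 = 66.6667; share = 0.4444.

share on y = 0.4444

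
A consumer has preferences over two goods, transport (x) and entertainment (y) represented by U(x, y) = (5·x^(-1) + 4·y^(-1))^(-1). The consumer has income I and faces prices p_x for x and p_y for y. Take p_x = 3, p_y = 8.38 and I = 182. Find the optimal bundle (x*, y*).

x* = 24.3165, y* = 13.0132

MRS = MU_x/MU_y = (5/4)·(y/x)^(2). Set equal to p_x/p_y.
Hence y/x = ((4/5)·p_x/p_y)^(1/(2)), i.e. raised to the 0.5 power.
Substitute y = (y/x)·x into the budget: x* = I/(p_x + p_y·(y/x)).
Numerically y/x = 0.53516, so x* = 182/(3 + 8.38·0.53516) = 24.3165 and y* = 0.53516·24.3165 = 13.0132.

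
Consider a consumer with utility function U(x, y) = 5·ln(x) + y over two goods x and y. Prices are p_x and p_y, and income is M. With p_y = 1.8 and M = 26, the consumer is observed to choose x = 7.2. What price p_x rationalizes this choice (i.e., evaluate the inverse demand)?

Set MRS = p_x/p_y: (5/x)/1 = p_x/p_y.
So x*(p_x,p_y) = 5·p_y/p_x, independent of income; and y* = (M − 5·p_y)/p_y.
Set x* = 7.2 in the demand function and solve for p_x: p_x = 1.25.

p_x = 1.25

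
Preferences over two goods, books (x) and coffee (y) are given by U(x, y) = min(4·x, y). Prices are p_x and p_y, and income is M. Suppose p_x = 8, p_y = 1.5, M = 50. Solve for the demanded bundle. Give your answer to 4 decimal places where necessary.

x* = 3.5714, y* = 14.2857

Leontief preferences: the optimum is at the kink where x/1 = y/4, i.e. y = 4·x.
Budget: p_x·x + p_y·4·x = M, so (p_x + 4·p_y)·x = M.
Demand: x*(p_x,p_y,M) = M/(p_x + 4·p_y), y* = 4·M/(p_x + 4·p_y).
Here 8 + 4·1.5 = 14, giving x* = 3.5714 and y* = 14.2857.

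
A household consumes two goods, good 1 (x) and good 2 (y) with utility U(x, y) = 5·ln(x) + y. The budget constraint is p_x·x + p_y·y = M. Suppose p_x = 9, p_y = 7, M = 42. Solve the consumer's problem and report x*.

x* = 3.8889

MU_x = 5/x, MU_y = 1. Tangency: 5/x = p_x/p_y.
So x*(p_x,p_y) = 5·p_y/p_x, independent of income; and y* = (M − 5·p_y)/p_y.
At the given prices: x* = 5·7/9 = 3.8889.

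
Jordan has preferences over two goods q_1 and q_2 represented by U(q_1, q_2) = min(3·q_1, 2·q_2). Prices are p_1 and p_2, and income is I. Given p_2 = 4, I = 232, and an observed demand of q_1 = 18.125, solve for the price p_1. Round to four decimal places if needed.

p_1 = 6.8

With perfect complements, no substitution: consume in ratio q_1:q_2 = 2:3.
Budget: p_1·q_1 + p_2·(3/2)·q_1 = I, so (2·p_1 + 3·p_2)·q_1 = 2·I.
Demand: q_1*(p_1,p_2,I) = 2·I/(2·p_1 + 3·p_2), q_2* = 3·I/(2·p_1 + 3·p_2).
Set q_1* = 18.125 in the demand function and solve for p_1: p_1 = 6.8.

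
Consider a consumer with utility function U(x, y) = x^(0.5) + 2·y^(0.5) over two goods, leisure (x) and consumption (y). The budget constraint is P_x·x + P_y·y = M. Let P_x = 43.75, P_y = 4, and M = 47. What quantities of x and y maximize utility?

x* = 0.024, y* = 11.4874

MU_x ∝ x^(-0.5), MU_y ∝ 2·y^(-0.5), so MRS = (1/2)·(y/x)^(0.5) = P_x/P_y.
Hence y/x = (2·P_x/P_y)^(1/(0.5)), i.e. raised to the 2 power.
With the ratio pinned down, the budget gives x* = M/(P_x + P_y·(y/x)) and y* = (y/x)·x*.
Numerically y/x = 478.515625, so x* = 47/(43.75 + 4·478.515625) = 0.024 and y* = 478.515625·0.024 = 11.4874.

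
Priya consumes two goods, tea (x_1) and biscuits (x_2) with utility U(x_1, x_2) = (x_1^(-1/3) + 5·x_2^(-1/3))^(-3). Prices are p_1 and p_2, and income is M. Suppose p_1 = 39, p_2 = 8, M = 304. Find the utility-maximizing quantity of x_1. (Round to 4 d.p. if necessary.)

From the CES first-order condition, (1/5)·(x_2/x_1)^(4/3) = p_1/p_2.
Hence x_2/x_1 = (5·p_1/p_2)^(1/(4/3)), i.e. raised to the 0.75 power.
With the ratio pinned down, the budget gives x_1* = M/(p_1 + p_2·(x_2/x_1)) and x_2* = (x_2/x_1)·x_1*.
Numerically x_2/x_1 = 10.970046, so x_1* = 304/(39 + 8·10.970046) = 2.3982.

x_1* = 2.3982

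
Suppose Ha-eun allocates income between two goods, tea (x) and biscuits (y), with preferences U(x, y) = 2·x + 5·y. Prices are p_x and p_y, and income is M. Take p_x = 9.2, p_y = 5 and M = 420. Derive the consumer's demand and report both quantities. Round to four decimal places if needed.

Linear utility — the consumer picks whichever good has higher MU/price: 2/9.2 = 0.2174 vs 5/5 = 1.
y gives more utility per dollar, so spend all income on y: y* = M/p_y, x* = 0.
Numerically: x* = 0, y* = 84.

x* = 0, y* = 84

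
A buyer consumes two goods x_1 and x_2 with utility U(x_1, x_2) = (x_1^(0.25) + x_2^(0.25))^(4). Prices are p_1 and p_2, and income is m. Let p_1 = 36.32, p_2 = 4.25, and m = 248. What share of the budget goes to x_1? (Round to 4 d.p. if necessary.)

MU_x_1 ∝ x_1^(-0.75), MU_x_2 ∝ x_2^(-0.75), so MRS = (x_2/x_1)^(0.75) = p_1/p_2.
Solve for the ratio: x_2/x_1 = [p_1/p_2]^(4/3).
Substitute x_2 = (x_2/x_1)·x_1 into the budget: x_1* = m/(p_1 + p_2·(x_2/x_1)).
Numerically x_2/x_1 = 17.471997, so x_1* = 248/(36.32 + 4.25·17.471997) = 2.2428 and x_2* = 17.471997·2.2428 = 39.1862.
Expenditure on x_1: 36.32·2.2428 = 81.4586; share = 0.3285.

share on x_1 = 0.3285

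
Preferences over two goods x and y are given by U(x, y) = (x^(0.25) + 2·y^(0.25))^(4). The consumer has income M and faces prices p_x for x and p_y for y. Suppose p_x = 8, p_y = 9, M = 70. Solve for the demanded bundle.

x* = 2.5564, y* = 5.5055

MRS = MU_x/MU_y = (1/2)·(y/x)^(0.75). Set equal to p_x/p_y.
Hence y/x = (2·p_x/p_y)^(1/(0.75)), i.e. raised to the 4/3 power.
Substitute y = (y/x)·x into the budget: x* = M/(p_x + p_y·(y/x)).
Numerically y/x = 2.153624, so x* = 70/(8 + 9·2.153624) = 2.5564 and y* = 2.153624·2.5564 = 5.5055.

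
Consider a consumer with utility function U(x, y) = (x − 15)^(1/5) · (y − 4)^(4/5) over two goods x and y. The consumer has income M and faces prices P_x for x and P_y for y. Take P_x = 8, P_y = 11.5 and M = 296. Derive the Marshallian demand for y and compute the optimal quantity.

This is Cobb-Douglas in (x−15, y−4): tangency gives 0.2·P_y·(y−4) = 0.8·P_x·(x−15).
After buying the subsistence bundle (15, 4), a share 0.2 of the remaining income goes to x: x* = 15 + 0.2·(M − 15P_x − 4P_y)/P_x.
Discretionary income = 296 − 15·8 − 4·11.5 = 130; y* = 4 + 0.8·130/11.5 = 13.0435.

y* = 13.0435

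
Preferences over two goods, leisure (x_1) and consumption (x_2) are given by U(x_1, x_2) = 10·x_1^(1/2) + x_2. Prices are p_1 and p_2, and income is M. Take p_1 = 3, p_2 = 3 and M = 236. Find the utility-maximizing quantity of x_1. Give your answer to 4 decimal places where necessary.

x_1* = 25

MU_x_1 = 5/√x_1, MU_x_2 = 1. Tangency: 5/√x_1 = p_1/p_2.
Thus x_1* = (5·p_2/p_1)² — independent of M — with the rest of income spent on x_2.
Plugging in: x_1* = (5·3/3)² = 25.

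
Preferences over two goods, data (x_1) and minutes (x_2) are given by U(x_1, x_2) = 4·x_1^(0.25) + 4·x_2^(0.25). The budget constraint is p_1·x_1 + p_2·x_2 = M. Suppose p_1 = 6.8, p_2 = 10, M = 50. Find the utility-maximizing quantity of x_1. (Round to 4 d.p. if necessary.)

x_1* = 3.9125

MU_x_1 ∝ 4·x_1^(-0.75), MU_x_2 ∝ 4·x_2^(-0.75), so MRS = (x_2/x_1)^(0.75) = p_1/p_2.
Hence x_2/x_1 = (p_1/p_2)^(1/(0.75)), i.e. raised to the 4/3 power.
With the ratio pinned down, the budget gives x_1* = M/(p_1 + p_2·(x_2/x_1)) and x_2* = (x_2/x_1)·x_1*.
Numerically x_2/x_1 = 0.597969, so x_1* = 50/(6.8 + 10·0.597969) = 3.9125.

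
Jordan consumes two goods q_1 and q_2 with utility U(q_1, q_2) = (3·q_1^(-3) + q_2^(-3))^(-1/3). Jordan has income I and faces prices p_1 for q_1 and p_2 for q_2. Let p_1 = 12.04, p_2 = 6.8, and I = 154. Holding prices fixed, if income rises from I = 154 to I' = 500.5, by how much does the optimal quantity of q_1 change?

Δq_1* = 19.2498

Substitute q_2 = (q_2/q_1)·q_1 into the budget: q_1* = I/(p_1 + p_2·(q_2/q_1)).
Numerically q_2/q_1 = 0.876494, so q_1* = 154/(12.04 + 6.8·0.876494) = 8.5555.
At I' = 500.5: q_1* = 27.8053. Change: 27.8053 − 8.5555 = 19.2498.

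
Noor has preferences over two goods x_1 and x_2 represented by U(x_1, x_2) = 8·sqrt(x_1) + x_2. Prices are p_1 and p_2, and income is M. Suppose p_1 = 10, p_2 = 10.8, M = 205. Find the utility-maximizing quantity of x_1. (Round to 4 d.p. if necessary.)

Plugging in: x_1* = (4·10.8/10)² = 18.6624.

x_1* = 18.6624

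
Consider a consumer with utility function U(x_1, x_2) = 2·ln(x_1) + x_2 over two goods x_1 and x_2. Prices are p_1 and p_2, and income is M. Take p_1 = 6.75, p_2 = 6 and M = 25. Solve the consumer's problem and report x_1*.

x_1* = 1.7778

Set MRS = p_1/p_2: (2/x_1)/1 = p_1/p_2.
So x_1*(p_1,p_2) = 2·p_2/p_1, independent of income; and x_2* = (M − 2·p_2)/p_2.
At the given prices: x_1* = 2·6/6.75 = 1.7778.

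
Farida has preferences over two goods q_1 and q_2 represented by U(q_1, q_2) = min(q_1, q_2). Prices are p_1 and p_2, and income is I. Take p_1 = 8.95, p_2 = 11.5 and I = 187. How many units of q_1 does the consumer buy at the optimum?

q_1* = 9.1443

Leontief preferences: the optimum is at the kink where q_1/1 = q_2/1, i.e. q_2 = q_1.
Budget: p_1·q_1 + p_2·q_1 = I, so (p_1 + p_2)·q_1 = I.
Demand: q_1*(p_1,p_2,I) = I/(p_1 + p_2), q_2* = I/(p_1 + p_2).
Here 8.95 + 11.5 = 20.45, giving q_1* = 9.1443.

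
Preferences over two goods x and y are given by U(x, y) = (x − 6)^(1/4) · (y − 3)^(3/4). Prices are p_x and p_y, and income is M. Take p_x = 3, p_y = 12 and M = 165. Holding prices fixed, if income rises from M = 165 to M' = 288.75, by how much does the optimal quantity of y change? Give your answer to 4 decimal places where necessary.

MRS = (1/3)·(y−3)/(x−6). Tangency with p_x/p_y gives y−3 = 3·(p_x/p_y)·(x−6).
After buying the subsistence bundle (6, 3), a share 0.25 of the remaining income goes to x: x* = 6 + 0.25·(M − 6p_x − 3p_y)/p_x.
Discretionary income = 165 − 6·3 − 3·12 = 111; y* = 3 + 0.75·111/12 = 9.9375.
At M' = 288.75: y* = 17.6719. Change: 17.6719 − 9.9375 = 7.7344.

Δy* = 7.7344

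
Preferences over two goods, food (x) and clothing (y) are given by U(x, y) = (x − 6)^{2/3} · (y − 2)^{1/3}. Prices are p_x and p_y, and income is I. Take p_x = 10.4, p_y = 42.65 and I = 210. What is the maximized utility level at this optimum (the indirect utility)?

This is Cobb-Douglas in (x−6, y−2): tangency gives 2/3·p_y·(y−2) = 1/3·p_x·(x−6).
After buying the subsistence bundle (6, 2), a share 2/3 of the remaining income goes to x: x* = 6 + 2/3·(I − 6p_x − 2p_y)/p_x.
Discretionary income = 210 − 6·10.4 − 2·42.65 = 62.3; x* = 6 + 2/3·62.3/10.4 = 9.9936; y* = 2 + 1/3·62.3/42.65 = 2.4869.
Utility at the optimum: U(9.9936, 2.4869) = 1.9803.

V = 1.9803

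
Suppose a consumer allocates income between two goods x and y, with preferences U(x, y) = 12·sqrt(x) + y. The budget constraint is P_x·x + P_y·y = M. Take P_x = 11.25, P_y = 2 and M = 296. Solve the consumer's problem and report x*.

x* = 1.1378

MU_x = 6/√x, MU_y = 1. Tangency: 6/√x = P_x/P_y.
Solve: √x = 6·P_y/P_x, so x*(P_x,P_y) = (6·P_y/P_x)², and y* = (M − P_x·x*)/P_y.
Plugging in: x* = (6·2/11.25)² = 1.1378.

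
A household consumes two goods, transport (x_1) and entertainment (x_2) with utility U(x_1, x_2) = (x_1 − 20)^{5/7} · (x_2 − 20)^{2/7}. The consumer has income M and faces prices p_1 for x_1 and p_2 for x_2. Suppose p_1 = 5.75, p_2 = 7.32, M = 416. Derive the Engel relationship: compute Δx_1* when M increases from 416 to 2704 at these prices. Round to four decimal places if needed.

Discretionary income = 416 − 20·5.75 − 20·7.32 = 154.6; x_1* = 20 + 5/7·154.6/5.75 = 39.205.
At M' = 2704: x_1* = 323.4286. Change: 323.4286 − 39.205 = 284.2236.

Δx_1* = 284.2236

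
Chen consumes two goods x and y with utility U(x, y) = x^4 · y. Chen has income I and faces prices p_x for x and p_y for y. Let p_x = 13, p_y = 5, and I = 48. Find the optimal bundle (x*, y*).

Demand: x*(p_x,p_y,I) = 0.8·I/p_x and y* = 0.2·I/p_y.
At p_x=13, p_y=5, I=48: x* = 0.8·48/13 = 2.9538, y* = 1.92.

x* = 2.9538, y* = 1.92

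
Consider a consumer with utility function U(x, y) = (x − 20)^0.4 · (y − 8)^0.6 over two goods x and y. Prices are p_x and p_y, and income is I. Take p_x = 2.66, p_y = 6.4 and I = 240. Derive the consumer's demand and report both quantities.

x* = 40.391, y* = 20.7125

Let x' = x−20, y' = y−8. MRS = (2/3)·y'/x' = p_x/p_y.
Substituting into the budget: x* = 20 + 0.4·(I − 20·p_x − 8·p_y)/p_x, and y* = 8 + 0.6·(…)/p_y.
Discretionary income = 240 − 20·2.66 − 8·6.4 = 135.6; x* = 20 + 0.4·135.6/2.66 = 40.391; y* = 8 + 0.6·135.6/6.4 = 20.7125.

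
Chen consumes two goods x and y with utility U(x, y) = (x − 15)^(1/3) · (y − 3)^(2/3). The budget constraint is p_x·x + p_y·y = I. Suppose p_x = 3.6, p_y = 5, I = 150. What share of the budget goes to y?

Let x' = x−15, y' = y−3. MRS = (1/2)·y'/x' = p_x/p_y.
Substituting into the budget: x* = 15 + 1/3·(I − 15·p_x − 3·p_y)/p_x, and y* = 3 + 2/3·(…)/p_y.
Discretionary income = 150 − 15·3.6 − 3·5 = 81; x* = 15 + 1/3·81/3.6 = 22.5; y* = 3 + 2/3·81/5 = 13.8.
Expenditure on y: 5·13.8 = 69; share = 0.46.

share on y = 0.46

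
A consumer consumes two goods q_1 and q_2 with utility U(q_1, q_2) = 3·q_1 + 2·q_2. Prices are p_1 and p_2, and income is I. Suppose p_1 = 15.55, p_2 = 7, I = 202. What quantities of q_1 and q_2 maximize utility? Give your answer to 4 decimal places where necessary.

q_1* = 0, q_2* = 28.8571

q_2 gives more utility per dollar, so spend all income on q_2: q_2* = I/p_2, q_1* = 0.
Numerically: q_1* = 0, q_2* = 28.8571.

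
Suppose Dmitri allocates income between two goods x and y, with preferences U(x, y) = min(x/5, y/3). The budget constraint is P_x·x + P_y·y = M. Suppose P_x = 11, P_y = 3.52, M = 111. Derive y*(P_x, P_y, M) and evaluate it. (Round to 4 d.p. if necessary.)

With perfect complements, no substitution: consume in ratio x:y = 5:3.
Budget: P_x·x + P_y·(3/5)·x = M, so (5·P_x + 3·P_y)·x = 5·M.
Demand: x*(P_x,P_y,M) = 5·M/(5·P_x + 3·P_y), y* = 3·M/(5·P_x + 3·P_y).
Here 5·11 + 3·3.52 = 65.56, giving y* = 5.0793.

y* = 5.0793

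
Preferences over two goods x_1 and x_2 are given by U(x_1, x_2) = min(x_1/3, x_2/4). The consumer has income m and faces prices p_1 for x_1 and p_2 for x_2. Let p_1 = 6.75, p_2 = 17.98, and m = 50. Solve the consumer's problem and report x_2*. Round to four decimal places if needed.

Leontief preferences: the optimum is at the kink where x_1/3 = x_2/4, i.e. x_2 = (4/3)·x_1.
Budget: p_1·x_1 + p_2·(4/3)·x_1 = m, so (3·p_1 + 4·p_2)·x_1 = 3·m.
Demand: x_1*(p_1,p_2,m) = 3·m/(3·p_1 + 4·p_2), x_2* = 4·m/(3·p_1 + 4·p_2).
Here 3·6.75 + 4·17.98 = 92.17, giving x_2* = 2.1699.

x_2* = 2.1699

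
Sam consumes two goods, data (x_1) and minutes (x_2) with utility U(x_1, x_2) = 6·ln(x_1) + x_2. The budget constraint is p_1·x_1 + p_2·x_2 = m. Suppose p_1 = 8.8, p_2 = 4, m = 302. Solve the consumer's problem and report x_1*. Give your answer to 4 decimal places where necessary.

x_1* = 2.7273

Set MRS = p_1/p_2: (6/x_1)/1 = p_1/p_2.
So x_1*(p_1,p_2) = 6·p_2/p_1, independent of income; and x_2* = (m − 6·p_2)/p_2.
At the given prices: x_1* = 6·4/8.8 = 2.7273.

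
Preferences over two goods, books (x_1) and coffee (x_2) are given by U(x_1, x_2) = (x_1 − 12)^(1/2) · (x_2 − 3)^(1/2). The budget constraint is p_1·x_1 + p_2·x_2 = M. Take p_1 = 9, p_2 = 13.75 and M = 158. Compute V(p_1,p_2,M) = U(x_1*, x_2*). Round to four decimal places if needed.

V = 0.3933

MRS = (x_2−3)/(x_1−12). Tangency with p_1/p_2 gives x_2−3 = (p_1/p_2)·(x_1−12).
Substituting into the budget: x_1* = 12 + 0.5·(M − 12·p_1 − 3·p_2)/p_1, and x_2* = 3 + 0.5·(…)/p_2.
Discretionary income = 158 − 12·9 − 3·13.75 = 8.75; x_1* = 12 + 0.5·8.75/9 = 12.4861; x_2* = 3 + 0.5·8.75/13.75 = 3.3182.
Utility at the optimum: U(12.4861, 3.3182) = 0.3933.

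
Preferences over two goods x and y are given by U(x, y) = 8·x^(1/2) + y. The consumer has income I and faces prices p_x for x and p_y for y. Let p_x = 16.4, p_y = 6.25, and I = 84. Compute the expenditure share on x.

Utility is quasi-linear in y; the FOC for x is 4/√x = p_x/p_y.
Solve: √x = 4·p_y/p_x, so x*(p_x,p_y) = (4·p_y/p_x)², and y* = (I − p_x·x*)/p_y.
Plugging in: x* = (4·6.25/16.4)² = 2.3238, y* = 7.3424.
Expenditure on x: 16.4·2.3238 = 38.1098; share = 0.4537.

share on x = 0.4537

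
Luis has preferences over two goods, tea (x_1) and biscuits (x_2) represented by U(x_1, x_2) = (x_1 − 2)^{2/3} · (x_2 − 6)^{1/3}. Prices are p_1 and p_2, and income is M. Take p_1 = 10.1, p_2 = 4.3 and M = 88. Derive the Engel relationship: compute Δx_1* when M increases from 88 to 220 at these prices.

MRS = 2·(x_2−6)/(x_1−2). Tangency with p_1/p_2 gives x_2−6 = (1/2)·(p_1/p_2)·(x_1−2).
After buying the subsistence bundle (2, 6), a share 2/3 of the remaining income goes to x_1: x_1* = 2 + 2/3·(M − 2p_1 − 6p_2)/p_1.
Discretionary income = 88 − 2·10.1 − 6·4.3 = 42; x_1* = 2 + 2/3·42/10.1 = 4.7723.
At M' = 220: x_1* = 13.4851. Change: 13.4851 − 4.7723 = 8.7129.

Δx_1* = 8.7129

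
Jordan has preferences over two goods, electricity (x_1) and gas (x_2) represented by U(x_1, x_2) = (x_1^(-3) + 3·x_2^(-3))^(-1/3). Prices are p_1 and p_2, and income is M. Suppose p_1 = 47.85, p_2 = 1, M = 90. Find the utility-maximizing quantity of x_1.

Substitute x_2 = (x_2/x_1)·x_1 into the budget: x_1* = M/(p_1 + p_2·(x_2/x_1)).
Numerically x_2/x_1 = 3.461392, so x_1* = 90/(47.85 + 1·3.461392) = 1.754.

x_1* = 1.754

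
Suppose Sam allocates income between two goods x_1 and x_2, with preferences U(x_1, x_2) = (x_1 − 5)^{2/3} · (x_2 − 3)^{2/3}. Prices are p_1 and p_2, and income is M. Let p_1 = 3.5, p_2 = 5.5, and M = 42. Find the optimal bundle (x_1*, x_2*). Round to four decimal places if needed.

Let x_1' = x_1−5, x_2' = x_2−3. MRS = x_2'/x_1' = p_1/p_2.
After buying the subsistence bundle (5, 3), a share 0.5 of the remaining income goes to x_1: x_1* = 5 + 0.5·(M − 5p_1 − 3p_2)/p_1.
Discretionary income = 42 − 5·3.5 − 3·5.5 = 8; x_1* = 5 + 0.5·8/3.5 = 6.1429; x_2* = 3 + 0.5·8/5.5 = 3.7273.

x_1* = 6.1429, x_2* = 3.7273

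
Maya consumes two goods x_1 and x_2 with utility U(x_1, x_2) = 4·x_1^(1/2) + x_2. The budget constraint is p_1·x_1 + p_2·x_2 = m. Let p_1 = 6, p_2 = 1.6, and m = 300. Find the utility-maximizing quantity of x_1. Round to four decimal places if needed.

Utility is quasi-linear in x_2; the FOC for x_1 is 2/√x_1 = p_1/p_2.
Thus x_1* = (2·p_2/p_1)² — independent of m — with the rest of income spent on x_2.
Plugging in: x_1* = (2·1.6/6)² = 0.2844.

x_1* = 0.2844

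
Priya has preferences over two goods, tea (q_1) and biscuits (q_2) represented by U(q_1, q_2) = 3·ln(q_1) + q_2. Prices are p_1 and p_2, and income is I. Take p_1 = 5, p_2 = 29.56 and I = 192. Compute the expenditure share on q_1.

share on q_1 = 0.4619

MU_q_1 = 3/q_1, MU_q_2 = 1. Tangency: 3/q_1 = p_1/p_2.
So q_1*(p_1,p_2) = 3·p_2/p_1, independent of income; and q_2* = (I − 3·p_2)/p_2.
At the given prices: q_1* = 3·29.56/5 = 17.736, and q_2* = 3.4953.
Expenditure on q_1: 5·17.736 = 88.68; share = 0.4619.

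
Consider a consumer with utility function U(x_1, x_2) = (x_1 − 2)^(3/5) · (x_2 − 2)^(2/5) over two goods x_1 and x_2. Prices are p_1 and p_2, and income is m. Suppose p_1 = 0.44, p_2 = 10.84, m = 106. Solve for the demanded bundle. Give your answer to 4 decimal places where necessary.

Let x_1' = x_1−2, x_2' = x_2−2. MRS = (3/2)·x_2'/x_1' = p_1/p_2.
Substituting into the budget: x_1* = 2 + 0.6·(m − 2·p_1 − 2·p_2)/p_1, and x_2* = 2 + 0.4·(…)/p_2.
Discretionary income = 106 − 2·0.44 − 2·10.84 = 83.44; x_1* = 2 + 0.6·83.44/0.44 = 115.7818; x_2* = 2 + 0.4·83.44/10.84 = 5.079.

x_1* = 115.7818, x_2* = 5.079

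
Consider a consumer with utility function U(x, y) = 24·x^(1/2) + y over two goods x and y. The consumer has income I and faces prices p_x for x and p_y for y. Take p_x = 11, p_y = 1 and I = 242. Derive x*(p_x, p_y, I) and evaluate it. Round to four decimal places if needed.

x* = 1.1901

MU_x = 12/√x, MU_y = 1. Tangency: 12/√x = p_x/p_y.
Thus x* = (12·p_y/p_x)² — independent of I — with the rest of income spent on y.
Plugging in: x* = (12·1/11)² = 1.1901.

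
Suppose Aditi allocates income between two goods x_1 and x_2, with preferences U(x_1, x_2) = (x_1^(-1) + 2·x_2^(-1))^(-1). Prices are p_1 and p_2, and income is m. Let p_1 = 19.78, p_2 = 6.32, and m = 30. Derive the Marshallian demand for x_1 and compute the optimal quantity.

MU_x_1 ∝ x_1^(-2), MU_x_2 ∝ 2·x_2^(-2), so MRS = (1/2)·(x_2/x_1)^(2) = p_1/p_2.
Solve for the ratio: x_2/x_1 = [2·p_1/p_2]^(0.5).
With the ratio pinned down, the budget gives x_1* = m/(p_1 + p_2·(x_2/x_1)) and x_2* = (x_2/x_1)·x_1*.
Numerically x_2/x_1 = 2.501898, so x_1* = 30/(19.78 + 6.32·2.501898) = 0.8429.

x_1* = 0.8429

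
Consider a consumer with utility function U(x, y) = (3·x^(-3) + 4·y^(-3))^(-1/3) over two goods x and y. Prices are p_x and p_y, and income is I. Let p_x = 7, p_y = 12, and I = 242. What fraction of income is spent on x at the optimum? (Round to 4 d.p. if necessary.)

share on x = 0.3832

MRS = MU_x/MU_y = (3/4)·(y/x)^(4). Set equal to p_x/p_y.
Solve for the ratio: y/x = [(4/3)·p_x/p_y]^(0.25).
Substitute y = (y/x)·x into the budget: x* = I/(p_x + p_y·(y/x)).
Numerically y/x = 0.939104, so x* = 242/(7 + 12·0.939104) = 13.2463 and y* = 0.939104·13.2463 = 12.4397.
Expenditure on x: 7·13.2463 = 92.7241; share = 0.3832.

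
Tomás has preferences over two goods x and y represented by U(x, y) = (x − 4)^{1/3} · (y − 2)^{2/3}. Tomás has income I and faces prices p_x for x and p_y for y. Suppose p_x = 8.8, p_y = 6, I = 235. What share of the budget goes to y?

Let x' = x−4, y' = y−2. MRS = (1/2)·y'/x' = p_x/p_y.
Substituting into the budget: x* = 4 + 1/3·(I − 4·p_x − 2·p_y)/p_x, and y* = 2 + 2/3·(…)/p_y.
Discretionary income = 235 − 4·8.8 − 2·6 = 187.8; x* = 4 + 1/3·187.8/8.8 = 11.1136; y* = 2 + 2/3·187.8/6 = 22.8667.
Expenditure on y: 6·22.8667 = 137.2; share = 0.5838.

share on y = 0.5838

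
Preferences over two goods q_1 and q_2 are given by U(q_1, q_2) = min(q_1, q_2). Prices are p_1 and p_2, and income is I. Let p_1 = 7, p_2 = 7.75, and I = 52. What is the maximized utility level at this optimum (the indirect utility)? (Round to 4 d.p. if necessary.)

With perfect complements, no substitution: consume in ratio q_1:q_2 = 1:1.
Budget: p_1·q_1 + p_2·q_1 = I, so (p_1 + p_2)·q_1 = I.
Demand: q_1*(p_1,p_2,I) = I/(p_1 + p_2), q_2* = I/(p_1 + p_2).
Here 7 + 7.75 = 14.75, giving q_1* = 3.5254 and q_2* = 3.5254.
Utility at the optimum: U(3.5254, 3.5254) = 3.5254.

V = 3.5254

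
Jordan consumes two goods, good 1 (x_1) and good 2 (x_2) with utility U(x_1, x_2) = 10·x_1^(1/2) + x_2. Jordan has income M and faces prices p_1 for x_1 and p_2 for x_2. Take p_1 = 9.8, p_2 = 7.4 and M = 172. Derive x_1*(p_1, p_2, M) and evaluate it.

x_1* = 14.2545

Utility is quasi-linear in x_2; the FOC for x_1 is 5/√x_1 = p_1/p_2.
Thus x_1* = (5·p_2/p_1)² — independent of M — with the rest of income spent on x_2.
Plugging in: x_1* = (5·7.4/9.8)² = 14.2545.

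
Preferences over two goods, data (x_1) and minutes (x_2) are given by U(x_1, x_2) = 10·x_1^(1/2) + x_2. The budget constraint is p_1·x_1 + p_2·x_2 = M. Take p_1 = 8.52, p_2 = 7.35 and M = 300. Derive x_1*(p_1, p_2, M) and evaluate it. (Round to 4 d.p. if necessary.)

Utility is quasi-linear in x_2; the FOC for x_1 is 5/√x_1 = p_1/p_2.
Thus x_1* = (5·p_2/p_1)² — independent of M — with the rest of income spent on x_2.
Plugging in: x_1* = (5·7.35/8.52)² = 18.6052.

x_1* = 18.6052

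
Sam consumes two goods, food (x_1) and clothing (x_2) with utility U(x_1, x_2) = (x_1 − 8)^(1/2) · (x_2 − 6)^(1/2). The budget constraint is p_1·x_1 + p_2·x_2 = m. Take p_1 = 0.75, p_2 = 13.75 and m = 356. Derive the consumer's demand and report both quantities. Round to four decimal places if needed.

x_1* = 186.3333, x_2* = 15.7273

Let x_1' = x_1−8, x_2' = x_2−6. MRS = x_2'/x_1' = p_1/p_2.
Substituting into the budget: x_1* = 8 + 0.5·(m − 8·p_1 − 6·p_2)/p_1, and x_2* = 6 + 0.5·(…)/p_2.
Discretionary income = 356 − 8·0.75 − 6·13.75 = 267.5; x_1* = 8 + 0.5·267.5/0.75 = 186.3333; x_2* = 6 + 0.5·267.5/13.75 = 15.7273.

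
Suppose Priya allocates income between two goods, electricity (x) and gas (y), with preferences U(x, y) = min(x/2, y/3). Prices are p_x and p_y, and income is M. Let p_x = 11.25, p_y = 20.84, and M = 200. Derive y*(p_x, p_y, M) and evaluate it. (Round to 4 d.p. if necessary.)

With perfect complements, no substitution: consume in ratio x:y = 2:3.
Budget: p_x·x + p_y·(3/2)·x = M, so (2·p_x + 3·p_y)·x = 2·M.
Demand: x*(p_x,p_y,M) = 2·M/(2·p_x + 3·p_y), y* = 3·M/(2·p_x + 3·p_y).
Here 2·11.25 + 3·20.84 = 85.02, giving y* = 7.0572.

y* = 7.0572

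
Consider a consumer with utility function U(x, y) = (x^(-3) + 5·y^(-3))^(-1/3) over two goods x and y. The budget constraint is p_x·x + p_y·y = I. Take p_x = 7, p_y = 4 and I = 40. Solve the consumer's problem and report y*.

Substitute y = (y/x)·x into the budget: x* = I/(p_x + p_y·(y/x)).
Numerically y/x = 1.719895, so x* = 40/(7 + 4·1.719895) = 2.8819 and y* = 1.719895·2.8819 = 4.9566.

y* = 4.9566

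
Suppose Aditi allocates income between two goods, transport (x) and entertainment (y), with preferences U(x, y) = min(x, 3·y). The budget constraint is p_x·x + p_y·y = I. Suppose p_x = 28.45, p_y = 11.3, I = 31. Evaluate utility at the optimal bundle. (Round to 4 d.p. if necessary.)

Demand: x*(p_x,p_y,I) = 3·I/(3·p_x + p_y), y* = I/(3·p_x + p_y).
Here 3·28.45 + 11.3 = 96.65, giving x* = 0.9622 and y* = 0.3207.
Utility at the optimum: U(0.9622, 0.3207) = 0.9622.

V = 0.9622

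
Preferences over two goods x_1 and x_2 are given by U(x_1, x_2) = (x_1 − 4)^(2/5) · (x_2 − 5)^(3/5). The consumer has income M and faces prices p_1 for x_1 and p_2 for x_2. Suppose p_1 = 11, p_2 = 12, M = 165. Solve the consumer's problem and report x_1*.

x_1* = 6.2182

Let x_1' = x_1−4, x_2' = x_2−5. MRS = (2/3)·x_2'/x_1' = p_1/p_2.
Substituting into the budget: x_1* = 4 + 0.4·(M − 4·p_1 − 5·p_2)/p_1, and x_2* = 5 + 0.6·(…)/p_2.
Discretionary income = 165 − 4·11 − 5·12 = 61; x_1* = 4 + 0.4·61/11 = 6.2182.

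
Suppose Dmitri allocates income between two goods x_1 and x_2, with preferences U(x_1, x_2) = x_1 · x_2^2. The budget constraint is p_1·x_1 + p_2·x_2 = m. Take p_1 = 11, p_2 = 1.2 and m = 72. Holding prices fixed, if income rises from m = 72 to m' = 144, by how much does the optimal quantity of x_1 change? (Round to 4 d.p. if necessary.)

Tangency: MRS = (1/2)·x_2/x_1 = p_1/p_2.
So p_2·x_2 = 2·p_1·x_1; combined with the budget, a share 1/3 of income goes to x_1.
Demand: x_1*(p_1,p_2,m) = 1/3·m/p_1 and x_2* = 2/3·m/p_2.
At p_1=11, p_2=1.2, m=72: x_1* = 1/3·72/11 = 2.1818.
At m' = 144: x_1* = 4.3636. Change: 4.3636 − 2.1818 = 2.1818.

Δx_1* = 2.1818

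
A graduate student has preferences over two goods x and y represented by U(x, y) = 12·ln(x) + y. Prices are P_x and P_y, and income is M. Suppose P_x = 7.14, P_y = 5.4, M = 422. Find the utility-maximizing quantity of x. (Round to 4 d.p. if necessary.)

MU_x = 12/x, MU_y = 1. Tangency: 12/x = P_x/P_y.
So x*(P_x,P_y) = 12·P_y/P_x, independent of income; and y* = (M − 12·P_y)/P_y.
At the given prices: x* = 12·5.4/7.14 = 9.0756.

x* = 9.0756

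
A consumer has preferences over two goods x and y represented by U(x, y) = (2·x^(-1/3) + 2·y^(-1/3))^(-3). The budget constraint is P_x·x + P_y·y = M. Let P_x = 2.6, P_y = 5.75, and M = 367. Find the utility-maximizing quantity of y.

From the CES first-order condition, (y/x)^(4/3) = P_x/P_y.
Hence y/x = (P_x/P_y)^(1/(4/3)), i.e. raised to the 0.75 power.
Substitute y = (y/x)·x into the budget: x* = M/(P_x + P_y·(y/x)).
Numerically y/x = 0.551416, so x* = 367/(2.6 + 5.75·0.551416) = 63.5978 and y* = 0.551416·63.5978 = 35.0688.

y* = 35.0688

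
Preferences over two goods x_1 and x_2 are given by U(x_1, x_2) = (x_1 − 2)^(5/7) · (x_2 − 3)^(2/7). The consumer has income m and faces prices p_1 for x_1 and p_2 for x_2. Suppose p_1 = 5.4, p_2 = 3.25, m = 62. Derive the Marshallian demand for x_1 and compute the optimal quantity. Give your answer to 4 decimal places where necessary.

Let x_1' = x_1−2, x_2' = x_2−3. MRS = (5/2)·x_2'/x_1' = p_1/p_2.
Substituting into the budget: x_1* = 2 + 5/7·(m − 2·p_1 − 3·p_2)/p_1, and x_2* = 3 + 2/7·(…)/p_2.
Discretionary income = 62 − 2·5.4 − 3·3.25 = 41.45; x_1* = 2 + 5/7·41.45/5.4 = 7.4828.

x_1* = 7.4828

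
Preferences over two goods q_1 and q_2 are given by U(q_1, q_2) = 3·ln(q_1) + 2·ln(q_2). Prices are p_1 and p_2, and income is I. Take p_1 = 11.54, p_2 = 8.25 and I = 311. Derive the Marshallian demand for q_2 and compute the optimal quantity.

q_2* = 15.0788

The MRS is (3/2)·q_2/q_1. Set MRS = p_1/p_2.
Rearranging, p_2·q_2 = (2/3)·p_1·q_1. Substituting into the budget gives p_1·q_1·(1 + (2/3)) = I.
Demand: q_1*(p_1,p_2,I) = 0.6·I/p_1 and q_2* = 0.4·I/p_2.
At p_1=11.54, p_2=8.25, I=311: q_2* = 0.4·311/8.25 = 15.0788.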